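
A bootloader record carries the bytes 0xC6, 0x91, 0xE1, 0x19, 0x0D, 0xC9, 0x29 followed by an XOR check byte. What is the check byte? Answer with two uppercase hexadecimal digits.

XOR the bytes together:
  start with 0xC6
  0xC6 ⊕ 0x91 = 0x57
  0x57 ⊕ 0xE1 = 0xB6
  0xB6 ⊕ 0x19 = 0xAF
  0xAF ⊕ 0x0D = 0xA2
  0xA2 ⊕ 0xC9 = 0x6B
  0x6B ⊕ 0x29 = 0x42

42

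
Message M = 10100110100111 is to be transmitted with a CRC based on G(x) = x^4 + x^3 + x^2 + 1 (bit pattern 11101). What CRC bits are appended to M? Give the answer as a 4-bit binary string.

Append 4 zeros: 101001101001110000. Divide by 11101 (XOR where the leading bit is 1):
  pos 0: 10100 XOR 11101 = 01001
  pos 1: 10011 XOR 11101 = 01110
  pos 2: 11101 XOR 11101 = 00000
  pos 8: 10011 XOR 11101 = 01110
  pos 9: 11101 XOR 11101 = 00000
Remainder (last 4 bits) = 0000. This is the CRC / FCS.

0000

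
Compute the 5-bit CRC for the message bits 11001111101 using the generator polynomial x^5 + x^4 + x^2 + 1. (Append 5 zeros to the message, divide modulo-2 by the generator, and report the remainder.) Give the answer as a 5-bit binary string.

00011

Append 5 zeros: 1100111110100000. Divide by 110101 (XOR where the leading bit is 1):
  pos 0: 110011 XOR 110101 = 000110
  pos 3: 110111 XOR 110101 = 000010
  pos 7: 100100 XOR 110101 = 010001
  pos 8: 100010 XOR 110101 = 010111
  pos 9: 101110 XOR 110101 = 011011
  pos 10: 110110 XOR 110101 = 000011
Remainder (last 5 bits) = 00011. This is the CRC / FCS.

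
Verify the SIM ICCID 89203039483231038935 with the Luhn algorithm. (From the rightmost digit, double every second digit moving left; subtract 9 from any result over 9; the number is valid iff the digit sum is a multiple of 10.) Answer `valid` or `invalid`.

invalid

From the right, keep odd positions and double even positions (subtract 9 from any doubled value over 9):
  doubled (positions 2,4,...): 6 7 0 6 6 8 6 6 4 7 → sum 56
  kept (positions 1,3,...): 5 9 3 1 2 8 9 0 0 9 → sum 46
Total = 102.
102 mod 10 = 2, so the number is invalid.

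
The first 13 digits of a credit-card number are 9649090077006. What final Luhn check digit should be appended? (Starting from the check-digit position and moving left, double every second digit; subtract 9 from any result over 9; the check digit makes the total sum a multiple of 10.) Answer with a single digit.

4

Partial digits right→left: 6 0 0 7 7 0 0 9 0 9 4 6 9
Double every second digit counting from the check-digit position (so the 1st, 3rd, 5th, ... of the partial from the right).
  doubled (with −9 where >9): 3 0 5 0 0 8 9 → sum 25
  kept as-is: 0 7 0 9 9 6 → sum 31
Total = 25 + 31 = 56.
Check digit = (10 − (56 mod 10)) mod 10 = 4.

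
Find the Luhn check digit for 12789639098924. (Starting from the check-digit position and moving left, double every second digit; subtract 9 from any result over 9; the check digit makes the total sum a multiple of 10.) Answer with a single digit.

1

Partial digits right→left: 4 2 9 8 9 0 9 3 6 9 8 7 2 1
Double every second digit counting from the check-digit position (so the 1st, 3rd, 5th, ... of the partial from the right).
  doubled (with −9 where >9): 8 9 9 9 3 7 4 → sum 49
  kept as-is: 2 8 0 3 9 7 1 → sum 30
Total = 49 + 30 = 79.
Check digit = (10 − (79 mod 10)) mod 10 = 1.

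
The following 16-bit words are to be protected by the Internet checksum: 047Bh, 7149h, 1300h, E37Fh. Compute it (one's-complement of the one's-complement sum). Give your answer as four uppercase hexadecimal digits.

93BB

One's-complement addition (fold any carry out of bit 15 back into bit 0):
  0x047B + 0x7149 = 0x075C4
  0x75C4 + 0x1300 = 0x088C4
  0x88C4 + 0xE37F = 0x16C43 → wrap carry → 0x6C44
One's-complement sum = 0x6C44.
Checksum = ~0x6C44 & 0xFFFF = 0x93BB.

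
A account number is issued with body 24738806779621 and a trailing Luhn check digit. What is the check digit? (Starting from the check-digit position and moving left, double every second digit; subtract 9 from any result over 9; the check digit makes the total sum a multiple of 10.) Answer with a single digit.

1

Partial digits right→left: 1 2 6 9 7 7 6 0 8 8 3 7 4 2
Double every second digit counting from the check-digit position (so the 1st, 3rd, 5th, ... of the partial from the right).
  doubled (with −9 where >9): 2 3 5 3 7 6 8 → sum 34
  kept as-is: 2 9 7 0 8 7 2 → sum 35
Total = 34 + 35 = 69.
Check digit = (10 − (69 mod 10)) mod 10 = 1.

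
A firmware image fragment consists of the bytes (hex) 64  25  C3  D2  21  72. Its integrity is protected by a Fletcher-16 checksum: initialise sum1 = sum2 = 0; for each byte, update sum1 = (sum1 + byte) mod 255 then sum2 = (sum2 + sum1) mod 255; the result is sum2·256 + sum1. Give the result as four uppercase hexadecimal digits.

50B3

Running sums (mod 255):
  after byte 0 (64): sum1=100, sum2=100
  after byte 1 (25): sum1=137, sum2=237
  after byte 2 (C3): sum1=77, sum2=59
  after byte 3 (D2): sum1=32, sum2=91
  after byte 4 (21): sum1=65, sum2=156
  after byte 5 (72): sum1=179, sum2=80
Checksum = sum2·256 + sum1 = 80·256 + 179 = 20659 = 0x50B3.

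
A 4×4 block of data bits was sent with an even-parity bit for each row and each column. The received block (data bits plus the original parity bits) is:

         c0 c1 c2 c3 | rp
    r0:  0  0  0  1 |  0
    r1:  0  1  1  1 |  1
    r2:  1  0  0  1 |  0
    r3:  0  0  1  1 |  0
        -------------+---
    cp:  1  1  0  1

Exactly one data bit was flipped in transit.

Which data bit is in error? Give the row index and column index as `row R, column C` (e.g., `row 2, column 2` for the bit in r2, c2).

Recompute each row's even parity and compare to rp:
  r0: data parity 1, sent rp 0 → mismatch
  r1: data parity 1, sent rp 1 → ok
  r2: data parity 0, sent rp 0 → ok
  r3: data parity 0, sent rp 0 → ok
Recompute each column's even parity and compare to cp:
  c0: data parity 1, sent cp 1 → ok
  c1: data parity 1, sent cp 1 → ok
  c2: data parity 0, sent cp 0 → ok
  c3: data parity 0, sent cp 1 → mismatch
Exactly one row (r0) and one column (c3) fail → the flipped bit is at their intersection.

row 0, column 3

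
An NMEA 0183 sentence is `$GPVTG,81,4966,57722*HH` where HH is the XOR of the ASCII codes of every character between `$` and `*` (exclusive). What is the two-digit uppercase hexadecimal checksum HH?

4F

XOR the ASCII codes of the payload characters:
  'G' = 0x47 → acc = 0x47
  'P' = 0x50 → acc = 0x17
  'V' = 0x56 → acc = 0x41
  'T' = 0x54 → acc = 0x15
  'G' = 0x47 → acc = 0x52
  ',' = 0x2C → acc = 0x7E
  '8' = 0x38 → acc = 0x46
  '1' = 0x31 → acc = 0x77
  ',' = 0x2C → acc = 0x5B
  '4' = 0x34 → acc = 0x6F
  '9' = 0x39 → acc = 0x56
  '6' = 0x36 → acc = 0x60
  '6' = 0x36 → acc = 0x56
  ',' = 0x2C → acc = 0x7A
  '5' = 0x35 → acc = 0x4F
  '7' = 0x37 → acc = 0x78
  '7' = 0x37 → acc = 0x4F
  '2' = 0x32 → acc = 0x7D
  '2' = 0x32 → acc = 0x4F
Checksum = 0x4F.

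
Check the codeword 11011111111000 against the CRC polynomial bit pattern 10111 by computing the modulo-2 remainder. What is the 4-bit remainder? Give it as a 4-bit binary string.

Modulo-2 division of 11011111111000 by 10111:
  pos 0: 11011 XOR 10111 = 01100
  pos 1: 11001 XOR 10111 = 01110
  pos 2: 11101 XOR 10111 = 01010
  pos 3: 10101 XOR 10111 = 00010
  pos 6: 10111 XOR 10111 = 00000
Remainder = 0000 (zero — the frame passes the CRC check).

0000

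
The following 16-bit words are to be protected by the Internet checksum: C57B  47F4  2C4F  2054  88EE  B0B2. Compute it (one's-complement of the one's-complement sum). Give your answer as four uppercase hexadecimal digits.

One's-complement addition (fold any carry out of bit 15 back into bit 0):
  0xC57B + 0x47F4 = 0x10D6F → wrap carry → 0x0D70
  0x0D70 + 0x2C4F = 0x039BF
  0x39BF + 0x2054 = 0x05A13
  0x5A13 + 0x88EE = 0x0E301
  0xE301 + 0xB0B2 = 0x193B3 → wrap carry → 0x93B4
One's-complement sum = 0x93B4.
Checksum = ~0x93B4 & 0xFFFF = 0x6C4B.

6C4B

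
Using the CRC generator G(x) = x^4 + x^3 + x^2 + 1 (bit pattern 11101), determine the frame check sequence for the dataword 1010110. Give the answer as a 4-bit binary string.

0011

Append 4 zeros: 10101100000. Divide by 11101 (XOR where the leading bit is 1):
  pos 0: 10101 XOR 11101 = 01000
  pos 1: 10001 XOR 11101 = 01100
  pos 2: 11000 XOR 11101 = 00101
  pos 4: 10100 XOR 11101 = 01001
  pos 5: 10010 XOR 11101 = 01111
  pos 6: 11110 XOR 11101 = 00011
Remainder (last 4 bits) = 0011. This is the CRC / FCS.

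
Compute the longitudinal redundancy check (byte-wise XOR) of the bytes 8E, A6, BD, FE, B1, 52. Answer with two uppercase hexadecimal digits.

88

XOR the bytes together:
  start with 0x8E
  0x8E ⊕ 0xA6 = 0x28
  0x28 ⊕ 0xBD = 0x95
  0x95 ⊕ 0xFE = 0x6B
  0x6B ⊕ 0xB1 = 0xDA
  0xDA ⊕ 0x52 = 0x88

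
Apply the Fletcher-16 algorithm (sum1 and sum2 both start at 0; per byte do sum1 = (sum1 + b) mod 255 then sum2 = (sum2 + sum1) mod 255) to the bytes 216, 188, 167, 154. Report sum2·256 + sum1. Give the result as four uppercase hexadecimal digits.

83D7

Running sums (mod 255):
  after byte 0 (216): sum1=216, sum2=216
  after byte 1 (188): sum1=149, sum2=110
  after byte 2 (167): sum1=61, sum2=171
  after byte 3 (154): sum1=215, sum2=131
Checksum = sum2·256 + sum1 = 131·256 + 215 = 33751 = 0x83D7.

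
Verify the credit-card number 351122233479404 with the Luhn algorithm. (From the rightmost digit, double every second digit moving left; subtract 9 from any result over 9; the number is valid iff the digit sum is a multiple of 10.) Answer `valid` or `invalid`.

invalid

From the right, keep odd positions and double even positions (subtract 9 from any doubled value over 9):
  doubled (positions 2,4,...): 0 9 8 6 4 2 1 → sum 30
  kept (positions 1,3,...): 4 4 7 3 2 2 1 3 → sum 26
Total = 56.
56 mod 10 = 6, so the number is invalid.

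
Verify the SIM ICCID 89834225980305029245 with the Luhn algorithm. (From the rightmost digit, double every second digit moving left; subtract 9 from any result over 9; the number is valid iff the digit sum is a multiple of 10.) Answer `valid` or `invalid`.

From the right, keep odd positions and double even positions (subtract 9 from any doubled value over 9):
  doubled (positions 2,4,...): 8 9 0 0 0 9 4 8 7 7 → sum 52
  kept (positions 1,3,...): 5 2 2 5 3 8 5 2 3 9 → sum 44
Total = 96.
96 mod 10 = 6, so the number is invalid.

invalid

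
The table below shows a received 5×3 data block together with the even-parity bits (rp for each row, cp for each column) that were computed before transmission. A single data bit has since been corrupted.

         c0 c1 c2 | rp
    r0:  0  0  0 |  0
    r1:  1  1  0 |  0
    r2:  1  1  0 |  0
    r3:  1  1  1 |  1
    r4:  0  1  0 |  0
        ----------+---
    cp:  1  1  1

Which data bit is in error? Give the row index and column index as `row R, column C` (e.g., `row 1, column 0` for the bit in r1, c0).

Recompute each row's even parity and compare to rp:
  r0: data parity 0, sent rp 0 → ok
  r1: data parity 0, sent rp 0 → ok
  r2: data parity 0, sent rp 0 → ok
  r3: data parity 1, sent rp 1 → ok
  r4: data parity 1, sent rp 0 → mismatch
Recompute each column's even parity and compare to cp:
  c0: data parity 1, sent cp 1 → ok
  c1: data parity 0, sent cp 1 → mismatch
  c2: data parity 1, sent cp 1 → ok
Exactly one row (r4) and one column (c1) fail → the flipped bit is at their intersection.

row 4, column 1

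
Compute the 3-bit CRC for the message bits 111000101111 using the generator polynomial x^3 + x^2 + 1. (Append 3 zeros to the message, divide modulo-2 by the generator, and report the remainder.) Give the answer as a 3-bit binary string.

Append 3 zeros: 111000101111000. Divide by 1101 (XOR where the leading bit is 1):
  pos 0: 1110 XOR 1101 = 0011
  pos 2: 1100 XOR 1101 = 0001
  pos 5: 1101 XOR 1101 = 0000
  pos 9: 1110 XOR 1101 = 0011
  pos 11: 1100 XOR 1101 = 0001
Remainder (last 3 bits) = 001. This is the CRC / FCS.

001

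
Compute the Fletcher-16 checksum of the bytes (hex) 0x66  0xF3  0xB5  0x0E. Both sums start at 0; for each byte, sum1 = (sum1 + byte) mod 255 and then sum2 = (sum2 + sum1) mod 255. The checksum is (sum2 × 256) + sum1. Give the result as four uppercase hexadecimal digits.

Running sums (mod 255):
  after byte 0 (0x66): sum1=102, sum2=102
  after byte 1 (0xF3): sum1=90, sum2=192
  after byte 2 (0xB5): sum1=16, sum2=208
  after byte 3 (0x0E): sum1=30, sum2=238
Checksum = sum2·256 + sum1 = 238·256 + 30 = 60958 = 0xEE1E.

EE1E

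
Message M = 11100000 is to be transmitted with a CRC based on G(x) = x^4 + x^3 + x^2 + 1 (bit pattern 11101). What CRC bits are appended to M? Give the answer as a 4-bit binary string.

Append 4 zeros: 111000000000. Divide by 11101 (XOR where the leading bit is 1):
  pos 0: 11100 XOR 11101 = 00001
  pos 4: 10000 XOR 11101 = 01101
  pos 5: 11010 XOR 11101 = 00111
  pos 7: 11100 XOR 11101 = 00001
Remainder (last 4 bits) = 0001. This is the CRC / FCS.

0001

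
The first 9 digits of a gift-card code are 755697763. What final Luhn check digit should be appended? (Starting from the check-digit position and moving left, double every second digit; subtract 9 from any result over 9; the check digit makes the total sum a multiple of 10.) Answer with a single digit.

Partial digits right→left: 3 6 7 7 9 6 5 5 7
Double every second digit counting from the check-digit position (so the 1st, 3rd, 5th, ... of the partial from the right).
  doubled (with −9 where >9): 6 5 9 1 5 → sum 26
  kept as-is: 6 7 6 5 → sum 24
Total = 26 + 24 = 50.
Check digit = (10 − (50 mod 10)) mod 10 = 0.

0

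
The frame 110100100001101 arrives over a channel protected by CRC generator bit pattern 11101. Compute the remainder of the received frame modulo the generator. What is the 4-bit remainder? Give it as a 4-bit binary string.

1101

Modulo-2 division of 110100100001101 by 11101:
  pos 0: 11010 XOR 11101 = 00111
  pos 2: 11101 XOR 11101 = 00000
Remainder = 1101 (nonzero — an error is detected).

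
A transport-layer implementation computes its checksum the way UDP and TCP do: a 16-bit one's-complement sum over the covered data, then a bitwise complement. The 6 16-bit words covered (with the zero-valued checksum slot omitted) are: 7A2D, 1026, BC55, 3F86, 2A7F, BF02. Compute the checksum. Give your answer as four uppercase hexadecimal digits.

One's-complement addition (fold any carry out of bit 15 back into bit 0):
  0x7A2D + 0x1026 = 0x08A53
  0x8A53 + 0xBC55 = 0x146A8 → wrap carry → 0x46A9
  0x46A9 + 0x3F86 = 0x0862F
  0x862F + 0x2A7F = 0x0B0AE
  0xB0AE + 0xBF02 = 0x16FB0 → wrap carry → 0x6FB1
One's-complement sum = 0x6FB1.
Checksum = ~0x6FB1 & 0xFFFF = 0x904E.

904E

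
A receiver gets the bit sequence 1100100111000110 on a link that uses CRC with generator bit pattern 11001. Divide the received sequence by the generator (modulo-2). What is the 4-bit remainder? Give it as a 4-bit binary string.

Modulo-2 division of 1100100111000110 by 11001:
  pos 0: 11001 XOR 11001 = 00000
  pos 7: 11100 XOR 11001 = 00101
  pos 9: 10101 XOR 11001 = 01100
  pos 10: 11001 XOR 11001 = 00000
Remainder = 0000 (zero — the frame passes the CRC check).

0000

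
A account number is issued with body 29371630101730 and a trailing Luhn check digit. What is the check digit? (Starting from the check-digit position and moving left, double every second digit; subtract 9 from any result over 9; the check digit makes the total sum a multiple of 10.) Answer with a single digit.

4

Partial digits right→left: 0 3 7 1 0 1 0 3 6 1 7 3 9 2
Double every second digit counting from the check-digit position (so the 1st, 3rd, 5th, ... of the partial from the right).
  doubled (with −9 where >9): 0 5 0 0 3 5 9 → sum 22
  kept as-is: 3 1 1 3 1 3 2 → sum 14
Total = 22 + 14 = 36.
Check digit = (10 − (36 mod 10)) mod 10 = 4.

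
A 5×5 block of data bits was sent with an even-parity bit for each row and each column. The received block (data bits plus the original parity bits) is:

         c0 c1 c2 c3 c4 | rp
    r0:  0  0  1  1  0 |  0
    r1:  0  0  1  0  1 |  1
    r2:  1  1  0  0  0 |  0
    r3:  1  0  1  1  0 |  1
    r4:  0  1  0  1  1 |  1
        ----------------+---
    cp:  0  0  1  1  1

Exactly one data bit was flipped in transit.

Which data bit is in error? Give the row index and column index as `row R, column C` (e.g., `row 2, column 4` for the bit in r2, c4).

row 1, column 4

Recompute each row's even parity and compare to rp:
  r0: data parity 0, sent rp 0 → ok
  r1: data parity 0, sent rp 1 → mismatch
  r2: data parity 0, sent rp 0 → ok
  r3: data parity 1, sent rp 1 → ok
  r4: data parity 1, sent rp 1 → ok
Recompute each column's even parity and compare to cp:
  c0: data parity 0, sent cp 0 → ok
  c1: data parity 0, sent cp 0 → ok
  c2: data parity 1, sent cp 1 → ok
  c3: data parity 1, sent cp 1 → ok
  c4: data parity 0, sent cp 1 → mismatch
Exactly one row (r1) and one column (c4) fail → the flipped bit is at their intersection.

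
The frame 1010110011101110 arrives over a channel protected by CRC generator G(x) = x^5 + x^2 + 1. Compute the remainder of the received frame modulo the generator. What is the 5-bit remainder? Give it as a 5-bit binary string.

00000

Modulo-2 division of 1010110011101110 by 100101:
  pos 0: 101011 XOR 100101 = 001110
  pos 2: 111000 XOR 100101 = 011101
  pos 3: 111011 XOR 100101 = 011110
  pos 4: 111101 XOR 100101 = 011000
  pos 5: 110001 XOR 100101 = 010100
  pos 6: 101000 XOR 100101 = 001101
  pos 8: 110111 XOR 100101 = 010010
  pos 9: 100101 XOR 100101 = 000000
Remainder = 00000 (zero — the frame passes the CRC check).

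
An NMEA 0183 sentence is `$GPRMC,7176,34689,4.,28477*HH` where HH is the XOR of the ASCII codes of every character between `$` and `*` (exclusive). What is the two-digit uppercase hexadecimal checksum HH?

58

XOR the ASCII codes of the payload characters:
  'G' = 0x47 → acc = 0x47
  'P' = 0x50 → acc = 0x17
  'R' = 0x52 → acc = 0x45
  'M' = 0x4D → acc = 0x08
  'C' = 0x43 → acc = 0x4B
  ',' = 0x2C → acc = 0x67
  '7' = 0x37 → acc = 0x50
  '1' = 0x31 → acc = 0x61
  '7' = 0x37 → acc = 0x56
  '6' = 0x36 → acc = 0x60
  ',' = 0x2C → acc = 0x4C
  '3' = 0x33 → acc = 0x7F
  '4' = 0x34 → acc = 0x4B
  '6' = 0x36 → acc = 0x7D
  '8' = 0x38 → acc = 0x45
  '9' = 0x39 → acc = 0x7C
  ',' = 0x2C → acc = 0x50
  '4' = 0x34 → acc = 0x64
  '.' = 0x2E → acc = 0x4A
  ',' = 0x2C → acc = 0x66
  '2' = 0x32 → acc = 0x54
  '8' = 0x38 → acc = 0x6C
  '4' = 0x34 → acc = 0x58
  '7' = 0x37 → acc = 0x6F
  '7' = 0x37 → acc = 0x58
Checksum = 0x58.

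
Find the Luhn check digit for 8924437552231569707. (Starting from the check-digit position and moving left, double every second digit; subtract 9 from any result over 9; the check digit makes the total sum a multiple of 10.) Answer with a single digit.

Partial digits right→left: 7 0 7 9 6 5 1 3 2 2 5 5 7 3 4 4 2 9 8
Double every second digit counting from the check-digit position (so the 1st, 3rd, 5th, ... of the partial from the right).
  doubled (with −9 where >9): 5 5 3 2 4 1 5 8 4 7 → sum 44
  kept as-is: 0 9 5 3 2 5 3 4 9 → sum 40
Total = 44 + 40 = 84.
Check digit = (10 − (84 mod 10)) mod 10 = 6.

6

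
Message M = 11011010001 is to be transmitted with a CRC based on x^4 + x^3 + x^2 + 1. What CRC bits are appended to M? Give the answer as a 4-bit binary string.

0101

Append 4 zeros: 110110100010000. Divide by 11101 (XOR where the leading bit is 1):
  pos 0: 11011 XOR 11101 = 00110
  pos 2: 11001 XOR 11101 = 00100
  pos 4: 10000 XOR 11101 = 01101
  pos 5: 11010 XOR 11101 = 00111
  pos 7: 11110 XOR 11101 = 00011
  pos 10: 11000 XOR 11101 = 00101
Remainder (last 4 bits) = 0101. This is the CRC / FCS.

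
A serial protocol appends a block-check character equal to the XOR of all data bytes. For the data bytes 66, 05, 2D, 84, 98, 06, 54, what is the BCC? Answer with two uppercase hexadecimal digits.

XOR the bytes together:
  start with 0x66
  0x66 ⊕ 0x05 = 0x63
  0x63 ⊕ 0x2D = 0x4E
  0x4E ⊕ 0x84 = 0xCA
  0xCA ⊕ 0x98 = 0x52
  0x52 ⊕ 0x06 = 0x54
  0x54 ⊕ 0x54 = 0x00

00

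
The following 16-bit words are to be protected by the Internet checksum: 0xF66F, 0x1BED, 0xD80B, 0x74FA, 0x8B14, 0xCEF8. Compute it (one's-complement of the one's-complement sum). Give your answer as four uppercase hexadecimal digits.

468F

One's-complement addition (fold any carry out of bit 15 back into bit 0):
  0xF66F + 0x1BED = 0x1125C → wrap carry → 0x125D
  0x125D + 0xD80B = 0x0EA68
  0xEA68 + 0x74FA = 0x15F62 → wrap carry → 0x5F63
  0x5F63 + 0x8B14 = 0x0EA77
  0xEA77 + 0xCEF8 = 0x1B96F → wrap carry → 0xB970
One's-complement sum = 0xB970.
Checksum = ~0xB970 & 0xFFFF = 0x468F.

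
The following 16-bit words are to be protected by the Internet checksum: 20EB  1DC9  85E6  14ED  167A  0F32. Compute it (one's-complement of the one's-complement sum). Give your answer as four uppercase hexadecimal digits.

00CC

One's-complement addition (fold any carry out of bit 15 back into bit 0):
  0x20EB + 0x1DC9 = 0x03EB4
  0x3EB4 + 0x85E6 = 0x0C49A
  0xC49A + 0x14ED = 0x0D987
  0xD987 + 0x167A = 0x0F001
  0xF001 + 0x0F32 = 0x0FF33
One's-complement sum = 0xFF33.
Checksum = ~0xFF33 & 0xFFFF = 0x00CC.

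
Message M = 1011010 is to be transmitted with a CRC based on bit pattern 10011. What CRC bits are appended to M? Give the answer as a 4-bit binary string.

Append 4 zeros: 10110100000. Divide by 10011 (XOR where the leading bit is 1):
  pos 0: 10110 XOR 10011 = 00101
  pos 2: 10110 XOR 10011 = 00101
  pos 4: 10100 XOR 10011 = 00111
  pos 6: 11100 XOR 10011 = 01111
Remainder (last 4 bits) = 1111. This is the CRC / FCS.

1111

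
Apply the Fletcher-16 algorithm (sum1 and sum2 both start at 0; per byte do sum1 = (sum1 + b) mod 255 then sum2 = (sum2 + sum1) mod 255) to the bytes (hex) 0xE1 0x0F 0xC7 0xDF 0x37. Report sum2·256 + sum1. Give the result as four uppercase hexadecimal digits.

Running sums (mod 255):
  after byte 0 (0xE1): sum1=225, sum2=225
  after byte 1 (0x0F): sum1=240, sum2=210
  after byte 2 (0xC7): sum1=184, sum2=139
  after byte 3 (0xDF): sum1=152, sum2=36
  after byte 4 (0x37): sum1=207, sum2=243
Checksum = sum2·256 + sum1 = 243·256 + 207 = 62415 = 0xF3CF.

F3CF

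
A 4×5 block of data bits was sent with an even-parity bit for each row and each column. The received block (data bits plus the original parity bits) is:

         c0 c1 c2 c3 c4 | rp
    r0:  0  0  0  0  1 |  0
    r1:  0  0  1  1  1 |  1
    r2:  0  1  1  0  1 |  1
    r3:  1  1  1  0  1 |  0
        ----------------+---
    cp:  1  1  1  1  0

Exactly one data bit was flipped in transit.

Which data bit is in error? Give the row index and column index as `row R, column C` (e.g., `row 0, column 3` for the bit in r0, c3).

Recompute each row's even parity and compare to rp:
  r0: data parity 1, sent rp 0 → mismatch
  r1: data parity 1, sent rp 1 → ok
  r2: data parity 1, sent rp 1 → ok
  r3: data parity 0, sent rp 0 → ok
Recompute each column's even parity and compare to cp:
  c0: data parity 1, sent cp 1 → ok
  c1: data parity 0, sent cp 1 → mismatch
  c2: data parity 1, sent cp 1 → ok
  c3: data parity 1, sent cp 1 → ok
  c4: data parity 0, sent cp 0 → ok
Exactly one row (r0) and one column (c1) fail → the flipped bit is at their intersection.

row 0, column 1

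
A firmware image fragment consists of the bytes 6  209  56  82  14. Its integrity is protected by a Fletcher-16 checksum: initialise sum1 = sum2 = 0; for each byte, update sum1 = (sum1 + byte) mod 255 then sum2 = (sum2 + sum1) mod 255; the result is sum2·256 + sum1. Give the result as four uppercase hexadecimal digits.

C070

Running sums (mod 255):
  after byte 0 (6): sum1=6, sum2=6
  after byte 1 (209): sum1=215, sum2=221
  after byte 2 (56): sum1=16, sum2=237
  after byte 3 (82): sum1=98, sum2=80
  after byte 4 (14): sum1=112, sum2=192
Checksum = sum2·256 + sum1 = 192·256 + 112 = 49264 = 0xC070.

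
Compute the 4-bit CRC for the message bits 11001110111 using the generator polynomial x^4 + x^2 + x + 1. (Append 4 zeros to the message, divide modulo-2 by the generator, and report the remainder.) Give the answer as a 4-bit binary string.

0110

Append 4 zeros: 110011101110000. Divide by 10111 (XOR where the leading bit is 1):
  pos 0: 11001 XOR 10111 = 01110
  pos 1: 11101 XOR 10111 = 01010
  pos 2: 10101 XOR 10111 = 00010
  pos 5: 10011 XOR 10111 = 00100
  pos 7: 10010 XOR 10111 = 00101
  pos 9: 10100 XOR 10111 = 00011
Remainder (last 4 bits) = 0110. This is the CRC / FCS.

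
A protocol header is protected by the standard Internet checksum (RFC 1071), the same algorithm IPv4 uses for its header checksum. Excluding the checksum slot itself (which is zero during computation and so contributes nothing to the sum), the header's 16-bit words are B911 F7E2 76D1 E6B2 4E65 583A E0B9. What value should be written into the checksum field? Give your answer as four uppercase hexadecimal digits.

6A2D

One's-complement addition (fold any carry out of bit 15 back into bit 0):
  0xB911 + 0xF7E2 = 0x1B0F3 → wrap carry → 0xB0F4
  0xB0F4 + 0x76D1 = 0x127C5 → wrap carry → 0x27C6
  0x27C6 + 0xE6B2 = 0x10E78 → wrap carry → 0x0E79
  0x0E79 + 0x4E65 = 0x05CDE
  0x5CDE + 0x583A = 0x0B518
  0xB518 + 0xE0B9 = 0x195D1 → wrap carry → 0x95D2
One's-complement sum = 0x95D2.
Checksum = ~0x95D2 & 0xFFFF = 0x6A2D.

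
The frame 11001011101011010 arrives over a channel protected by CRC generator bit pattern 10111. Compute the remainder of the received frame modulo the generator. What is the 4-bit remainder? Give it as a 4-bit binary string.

Modulo-2 division of 11001011101011010 by 10111:
  pos 0: 11001 XOR 10111 = 01110
  pos 1: 11100 XOR 10111 = 01011
  pos 2: 10111 XOR 10111 = 00000
  pos 7: 11010 XOR 10111 = 01101
  pos 8: 11011 XOR 10111 = 01100
  pos 9: 11001 XOR 10111 = 01110
  pos 10: 11100 XOR 10111 = 01011
  pos 11: 10111 XOR 10111 = 00000
Remainder = 0000 (zero — the frame passes the CRC check).

0000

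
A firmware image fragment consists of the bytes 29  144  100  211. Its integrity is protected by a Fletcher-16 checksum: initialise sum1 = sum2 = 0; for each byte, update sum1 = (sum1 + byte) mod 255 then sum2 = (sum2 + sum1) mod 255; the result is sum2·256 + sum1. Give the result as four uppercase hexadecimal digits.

C2E5

Running sums (mod 255):
  after byte 0 (29): sum1=29, sum2=29
  after byte 1 (144): sum1=173, sum2=202
  after byte 2 (100): sum1=18, sum2=220
  after byte 3 (211): sum1=229, sum2=194
Checksum = sum2·256 + sum1 = 194·256 + 229 = 49893 = 0xC2E5.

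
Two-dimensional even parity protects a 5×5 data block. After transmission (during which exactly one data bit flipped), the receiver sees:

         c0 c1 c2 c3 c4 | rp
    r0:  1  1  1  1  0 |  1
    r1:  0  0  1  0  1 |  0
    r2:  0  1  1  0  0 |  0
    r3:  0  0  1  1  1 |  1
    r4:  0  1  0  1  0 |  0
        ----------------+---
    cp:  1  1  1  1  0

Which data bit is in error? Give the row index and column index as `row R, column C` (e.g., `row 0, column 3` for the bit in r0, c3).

Recompute each row's even parity and compare to rp:
  r0: data parity 0, sent rp 1 → mismatch
  r1: data parity 0, sent rp 0 → ok
  r2: data parity 0, sent rp 0 → ok
  r3: data parity 1, sent rp 1 → ok
  r4: data parity 0, sent rp 0 → ok
Recompute each column's even parity and compare to cp:
  c0: data parity 1, sent cp 1 → ok
  c1: data parity 1, sent cp 1 → ok
  c2: data parity 0, sent cp 1 → mismatch
  c3: data parity 1, sent cp 1 → ok
  c4: data parity 0, sent cp 0 → ok
Exactly one row (r0) and one column (c2) fail → the flipped bit is at their intersection.

row 0, column 2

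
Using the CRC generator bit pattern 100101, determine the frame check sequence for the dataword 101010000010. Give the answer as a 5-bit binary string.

00010

Append 5 zeros: 10101000001000000. Divide by 100101 (XOR where the leading bit is 1):
  pos 0: 101010 XOR 100101 = 001111
  pos 2: 111100 XOR 100101 = 011001
  pos 3: 110010 XOR 100101 = 010111
  pos 4: 101110 XOR 100101 = 001011
  pos 6: 101110 XOR 100101 = 001011
  pos 8: 101100 XOR 100101 = 001001
  pos 10: 100100 XOR 100101 = 000001
Remainder (last 5 bits) = 00010. This is the CRC / FCS.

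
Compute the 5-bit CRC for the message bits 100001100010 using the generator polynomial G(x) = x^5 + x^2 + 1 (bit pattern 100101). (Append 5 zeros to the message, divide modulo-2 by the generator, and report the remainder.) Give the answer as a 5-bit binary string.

Append 5 zeros: 10000110001000000. Divide by 100101 (XOR where the leading bit is 1):
  pos 0: 100001 XOR 100101 = 000100
  pos 3: 100100 XOR 100101 = 000001
  pos 8: 101000 XOR 100101 = 001101
  pos 10: 110100 XOR 100101 = 010001
  pos 11: 100010 XOR 100101 = 000111
Remainder (last 5 bits) = 00111. This is the CRC / FCS.

00111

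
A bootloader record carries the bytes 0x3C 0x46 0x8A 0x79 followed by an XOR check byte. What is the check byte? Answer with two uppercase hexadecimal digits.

89

XOR the bytes together:
  start with 0x3C
  0x3C ⊕ 0x46 = 0x7A
  0x7A ⊕ 0x8A = 0xF0
  0xF0 ⊕ 0x79 = 0x89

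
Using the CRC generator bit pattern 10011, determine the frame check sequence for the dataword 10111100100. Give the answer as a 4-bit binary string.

Append 4 zeros: 101111001000000. Divide by 10011 (XOR where the leading bit is 1):
  pos 0: 10111 XOR 10011 = 00100
  pos 2: 10010 XOR 10011 = 00001
  pos 6: 10100 XOR 10011 = 00111
  pos 8: 11100 XOR 10011 = 01111
  pos 9: 11110 XOR 10011 = 01101
  pos 10: 11010 XOR 10011 = 01001
Remainder (last 4 bits) = 1001. This is the CRC / FCS.

1001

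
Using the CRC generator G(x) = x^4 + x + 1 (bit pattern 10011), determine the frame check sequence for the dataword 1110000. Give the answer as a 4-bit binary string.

Append 4 zeros: 11100000000. Divide by 10011 (XOR where the leading bit is 1):
  pos 0: 11100 XOR 10011 = 01111
  pos 1: 11110 XOR 10011 = 01101
  pos 2: 11010 XOR 10011 = 01001
  pos 3: 10010 XOR 10011 = 00001
Remainder (last 4 bits) = 1000. This is the CRC / FCS.

1000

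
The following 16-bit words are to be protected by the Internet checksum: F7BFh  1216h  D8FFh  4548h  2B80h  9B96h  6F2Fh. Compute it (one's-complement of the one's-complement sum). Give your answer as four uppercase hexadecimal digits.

A19B

One's-complement addition (fold any carry out of bit 15 back into bit 0):
  0xF7BF + 0x1216 = 0x109D5 → wrap carry → 0x09D6
  0x09D6 + 0xD8FF = 0x0E2D5
  0xE2D5 + 0x4548 = 0x1281D → wrap carry → 0x281E
  0x281E + 0x2B80 = 0x0539E
  0x539E + 0x9B96 = 0x0EF34
  0xEF34 + 0x6F2F = 0x15E63 → wrap carry → 0x5E64
One's-complement sum = 0x5E64.
Checksum = ~0x5E64 & 0xFFFF = 0xA19B.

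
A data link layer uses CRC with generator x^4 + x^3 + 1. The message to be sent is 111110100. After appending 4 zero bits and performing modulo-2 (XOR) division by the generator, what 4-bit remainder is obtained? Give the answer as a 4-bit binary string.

Append 4 zeros: 1111101000000. Divide by 11001 (XOR where the leading bit is 1):
  pos 0: 11111 XOR 11001 = 00110
  pos 2: 11001 XOR 11001 = 00000
Remainder (last 4 bits) = 0000. This is the CRC / FCS.

0000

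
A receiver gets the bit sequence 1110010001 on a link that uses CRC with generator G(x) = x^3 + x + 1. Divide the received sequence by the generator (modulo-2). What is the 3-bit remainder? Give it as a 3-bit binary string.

Modulo-2 division of 1110010001 by 1011:
  pos 0: 1110 XOR 1011 = 0101
  pos 1: 1010 XOR 1011 = 0001
  pos 4: 1100 XOR 1011 = 0111
  pos 5: 1110 XOR 1011 = 0101
  pos 6: 1011 XOR 1011 = 0000
Remainder = 000 (zero — the frame passes the CRC check).

000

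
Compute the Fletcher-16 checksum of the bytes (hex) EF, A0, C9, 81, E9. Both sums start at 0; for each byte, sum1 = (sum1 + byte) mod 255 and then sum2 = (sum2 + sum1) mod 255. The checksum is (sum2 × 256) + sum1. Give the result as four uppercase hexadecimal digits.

7CC5

Running sums (mod 255):
  after byte 0 (EF): sum1=239, sum2=239
  after byte 1 (A0): sum1=144, sum2=128
  after byte 2 (C9): sum1=90, sum2=218
  after byte 3 (81): sum1=219, sum2=182
  after byte 4 (E9): sum1=197, sum2=124
Checksum = sum2·256 + sum1 = 124·256 + 197 = 31941 = 0x7CC5.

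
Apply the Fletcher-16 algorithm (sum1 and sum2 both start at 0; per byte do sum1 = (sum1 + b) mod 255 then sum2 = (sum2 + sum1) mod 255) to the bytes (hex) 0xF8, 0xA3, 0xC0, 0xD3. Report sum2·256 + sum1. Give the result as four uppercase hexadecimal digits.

Running sums (mod 255):
  after byte 0 (0xF8): sum1=248, sum2=248
  after byte 1 (0xA3): sum1=156, sum2=149
  after byte 2 (0xC0): sum1=93, sum2=242
  after byte 3 (0xD3): sum1=49, sum2=36
Checksum = sum2·256 + sum1 = 36·256 + 49 = 9265 = 0x2431.

2431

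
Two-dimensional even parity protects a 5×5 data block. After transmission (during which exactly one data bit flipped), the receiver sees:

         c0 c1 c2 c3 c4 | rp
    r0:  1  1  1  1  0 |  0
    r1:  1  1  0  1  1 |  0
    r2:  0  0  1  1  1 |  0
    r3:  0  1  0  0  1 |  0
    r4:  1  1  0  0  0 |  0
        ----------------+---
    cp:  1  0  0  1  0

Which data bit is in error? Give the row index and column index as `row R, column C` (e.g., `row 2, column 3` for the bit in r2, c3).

row 2, column 4

Recompute each row's even parity and compare to rp:
  r0: data parity 0, sent rp 0 → ok
  r1: data parity 0, sent rp 0 → ok
  r2: data parity 1, sent rp 0 → mismatch
  r3: data parity 0, sent rp 0 → ok
  r4: data parity 0, sent rp 0 → ok
Recompute each column's even parity and compare to cp:
  c0: data parity 1, sent cp 1 → ok
  c1: data parity 0, sent cp 0 → ok
  c2: data parity 0, sent cp 0 → ok
  c3: data parity 1, sent cp 1 → ok
  c4: data parity 1, sent cp 0 → mismatch
Exactly one row (r2) and one column (c4) fail → the flipped bit is at their intersection.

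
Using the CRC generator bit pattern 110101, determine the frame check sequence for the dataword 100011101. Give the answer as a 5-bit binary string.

Append 5 zeros: 10001110100000. Divide by 110101 (XOR where the leading bit is 1):
  pos 0: 100011 XOR 110101 = 010110
  pos 1: 101101 XOR 110101 = 011000
  pos 2: 110000 XOR 110101 = 000101
  pos 5: 101100 XOR 110101 = 011001
  pos 6: 110010 XOR 110101 = 000111
Remainder (last 5 bits) = 11100. This is the CRC / FCS.

11100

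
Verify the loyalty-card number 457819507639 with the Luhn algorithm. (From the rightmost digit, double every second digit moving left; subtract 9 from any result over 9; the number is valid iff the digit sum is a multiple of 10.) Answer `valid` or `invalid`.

From the right, keep odd positions and double even positions (subtract 9 from any doubled value over 9):
  doubled (positions 2,4,...): 6 5 1 2 5 8 → sum 27
  kept (positions 1,3,...): 9 6 0 9 8 5 → sum 37
Total = 64.
64 mod 10 = 4, so the number is invalid.

invalid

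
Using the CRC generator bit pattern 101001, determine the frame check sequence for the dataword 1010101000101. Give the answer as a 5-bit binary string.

00000

Append 5 zeros: 101010100010100000. Divide by 101001 (XOR where the leading bit is 1):
  pos 0: 101010 XOR 101001 = 000011
  pos 4: 111000 XOR 101001 = 010001
  pos 5: 100011 XOR 101001 = 001010
  pos 7: 101001 XOR 101001 = 000000
Remainder (last 5 bits) = 00000. This is the CRC / FCS.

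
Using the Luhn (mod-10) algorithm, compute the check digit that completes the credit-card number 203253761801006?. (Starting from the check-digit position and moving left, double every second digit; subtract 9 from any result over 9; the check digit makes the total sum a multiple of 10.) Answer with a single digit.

Partial digits right→left: 6 0 0 1 0 8 1 6 7 3 5 2 3 0 2
Double every second digit counting from the check-digit position (so the 1st, 3rd, 5th, ... of the partial from the right).
  doubled (with −9 where >9): 3 0 0 2 5 1 6 4 → sum 21
  kept as-is: 0 1 8 6 3 2 0 → sum 20
Total = 21 + 20 = 41.
Check digit = (10 − (41 mod 10)) mod 10 = 9.

9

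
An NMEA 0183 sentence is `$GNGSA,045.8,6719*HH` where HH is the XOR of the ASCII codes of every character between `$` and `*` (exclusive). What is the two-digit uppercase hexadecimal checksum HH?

72

XOR the ASCII codes of the payload characters:
  'G' = 0x47 → acc = 0x47
  'N' = 0x4E → acc = 0x09
  'G' = 0x47 → acc = 0x4E
  'S' = 0x53 → acc = 0x1D
  'A' = 0x41 → acc = 0x5C
  ',' = 0x2C → acc = 0x70
  '0' = 0x30 → acc = 0x40
  '4' = 0x34 → acc = 0x74
  '5' = 0x35 → acc = 0x41
  '.' = 0x2E → acc = 0x6F
  '8' = 0x38 → acc = 0x57
  ',' = 0x2C → acc = 0x7B
  '6' = 0x36 → acc = 0x4D
  '7' = 0x37 → acc = 0x7A
  '1' = 0x31 → acc = 0x4B
  '9' = 0x39 → acc = 0x72
Checksum = 0x72.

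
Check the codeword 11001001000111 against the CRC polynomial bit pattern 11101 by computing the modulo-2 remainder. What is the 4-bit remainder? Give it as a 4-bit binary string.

Modulo-2 division of 11001001000111 by 11101:
  pos 0: 11001 XOR 11101 = 00100
  pos 2: 10000 XOR 11101 = 01101
  pos 3: 11011 XOR 11101 = 00110
  pos 5: 11000 XOR 11101 = 00101
  pos 7: 10101 XOR 11101 = 01000
  pos 8: 10001 XOR 11101 = 01100
  pos 9: 11001 XOR 11101 = 00100
Remainder = 0100 (nonzero — an error is detected).

0100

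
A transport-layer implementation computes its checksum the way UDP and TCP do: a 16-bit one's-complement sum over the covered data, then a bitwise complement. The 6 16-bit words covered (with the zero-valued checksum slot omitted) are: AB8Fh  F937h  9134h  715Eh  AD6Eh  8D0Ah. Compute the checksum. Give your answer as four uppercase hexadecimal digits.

One's-complement addition (fold any carry out of bit 15 back into bit 0):
  0xAB8F + 0xF937 = 0x1A4C6 → wrap carry → 0xA4C7
  0xA4C7 + 0x9134 = 0x135FB → wrap carry → 0x35FC
  0x35FC + 0x715E = 0x0A75A
  0xA75A + 0xAD6E = 0x154C8 → wrap carry → 0x54C9
  0x54C9 + 0x8D0A = 0x0E1D3
One's-complement sum = 0xE1D3.
Checksum = ~0xE1D3 & 0xFFFF = 0x1E2C.

1E2C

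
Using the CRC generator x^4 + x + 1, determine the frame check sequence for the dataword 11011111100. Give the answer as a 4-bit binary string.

Append 4 zeros: 110111111000000. Divide by 10011 (XOR where the leading bit is 1):
  pos 0: 11011 XOR 10011 = 01000
  pos 1: 10001 XOR 10011 = 00010
  pos 4: 10111 XOR 10011 = 00100
  pos 6: 10000 XOR 10011 = 00011
  pos 9: 11000 XOR 10011 = 01011
  pos 10: 10110 XOR 10011 = 00101
Remainder (last 4 bits) = 0101. This is the CRC / FCS.

0101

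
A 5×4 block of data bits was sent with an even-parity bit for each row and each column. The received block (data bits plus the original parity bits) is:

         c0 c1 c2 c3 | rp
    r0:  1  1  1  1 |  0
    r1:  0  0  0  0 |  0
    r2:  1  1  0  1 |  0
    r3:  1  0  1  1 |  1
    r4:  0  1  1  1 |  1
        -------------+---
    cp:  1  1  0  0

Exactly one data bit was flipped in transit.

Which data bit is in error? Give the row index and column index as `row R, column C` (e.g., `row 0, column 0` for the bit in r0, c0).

row 2, column 2

Recompute each row's even parity and compare to rp:
  r0: data parity 0, sent rp 0 → ok
  r1: data parity 0, sent rp 0 → ok
  r2: data parity 1, sent rp 0 → mismatch
  r3: data parity 1, sent rp 1 → ok
  r4: data parity 1, sent rp 1 → ok
Recompute each column's even parity and compare to cp:
  c0: data parity 1, sent cp 1 → ok
  c1: data parity 1, sent cp 1 → ok
  c2: data parity 1, sent cp 0 → mismatch
  c3: data parity 0, sent cp 0 → ok
Exactly one row (r2) and one column (c2) fail → the flipped bit is at their intersection.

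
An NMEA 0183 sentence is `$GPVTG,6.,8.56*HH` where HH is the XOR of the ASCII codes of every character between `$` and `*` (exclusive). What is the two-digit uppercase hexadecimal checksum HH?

5F

XOR the ASCII codes of the payload characters:
  'G' = 0x47 → acc = 0x47
  'P' = 0x50 → acc = 0x17
  'V' = 0x56 → acc = 0x41
  'T' = 0x54 → acc = 0x15
  'G' = 0x47 → acc = 0x52
  ',' = 0x2C → acc = 0x7E
  '6' = 0x36 → acc = 0x48
  '.' = 0x2E → acc = 0x66
  ',' = 0x2C → acc = 0x4A
  '8' = 0x38 → acc = 0x72
  '.' = 0x2E → acc = 0x5C
  '5' = 0x35 → acc = 0x69
  '6' = 0x36 → acc = 0x5F
Checksum = 0x5F.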